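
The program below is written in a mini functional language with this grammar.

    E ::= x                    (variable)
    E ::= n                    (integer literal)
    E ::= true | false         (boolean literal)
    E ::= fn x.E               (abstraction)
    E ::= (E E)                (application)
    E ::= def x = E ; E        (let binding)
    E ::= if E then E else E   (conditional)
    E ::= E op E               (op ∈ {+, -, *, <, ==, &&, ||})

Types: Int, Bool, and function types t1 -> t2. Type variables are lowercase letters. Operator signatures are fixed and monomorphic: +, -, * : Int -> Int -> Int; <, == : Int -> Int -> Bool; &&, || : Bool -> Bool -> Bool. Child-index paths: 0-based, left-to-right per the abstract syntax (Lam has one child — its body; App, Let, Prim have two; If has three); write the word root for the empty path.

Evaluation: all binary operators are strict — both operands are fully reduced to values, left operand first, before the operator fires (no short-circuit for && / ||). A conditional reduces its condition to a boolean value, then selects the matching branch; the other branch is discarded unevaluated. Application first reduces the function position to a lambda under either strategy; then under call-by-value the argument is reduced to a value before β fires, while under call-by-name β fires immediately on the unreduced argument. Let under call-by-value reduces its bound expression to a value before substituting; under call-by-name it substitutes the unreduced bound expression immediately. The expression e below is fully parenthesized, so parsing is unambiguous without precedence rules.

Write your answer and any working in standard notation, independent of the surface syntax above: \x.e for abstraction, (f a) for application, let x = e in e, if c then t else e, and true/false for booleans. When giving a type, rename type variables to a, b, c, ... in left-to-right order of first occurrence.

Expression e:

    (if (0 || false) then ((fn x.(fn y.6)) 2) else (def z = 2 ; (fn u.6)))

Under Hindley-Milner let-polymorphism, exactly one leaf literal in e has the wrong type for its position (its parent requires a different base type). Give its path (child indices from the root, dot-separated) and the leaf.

Working:
  unify Int ~ Bool
  FAIL: mismatch Int ~ Bool

Answer: 0.0 : 0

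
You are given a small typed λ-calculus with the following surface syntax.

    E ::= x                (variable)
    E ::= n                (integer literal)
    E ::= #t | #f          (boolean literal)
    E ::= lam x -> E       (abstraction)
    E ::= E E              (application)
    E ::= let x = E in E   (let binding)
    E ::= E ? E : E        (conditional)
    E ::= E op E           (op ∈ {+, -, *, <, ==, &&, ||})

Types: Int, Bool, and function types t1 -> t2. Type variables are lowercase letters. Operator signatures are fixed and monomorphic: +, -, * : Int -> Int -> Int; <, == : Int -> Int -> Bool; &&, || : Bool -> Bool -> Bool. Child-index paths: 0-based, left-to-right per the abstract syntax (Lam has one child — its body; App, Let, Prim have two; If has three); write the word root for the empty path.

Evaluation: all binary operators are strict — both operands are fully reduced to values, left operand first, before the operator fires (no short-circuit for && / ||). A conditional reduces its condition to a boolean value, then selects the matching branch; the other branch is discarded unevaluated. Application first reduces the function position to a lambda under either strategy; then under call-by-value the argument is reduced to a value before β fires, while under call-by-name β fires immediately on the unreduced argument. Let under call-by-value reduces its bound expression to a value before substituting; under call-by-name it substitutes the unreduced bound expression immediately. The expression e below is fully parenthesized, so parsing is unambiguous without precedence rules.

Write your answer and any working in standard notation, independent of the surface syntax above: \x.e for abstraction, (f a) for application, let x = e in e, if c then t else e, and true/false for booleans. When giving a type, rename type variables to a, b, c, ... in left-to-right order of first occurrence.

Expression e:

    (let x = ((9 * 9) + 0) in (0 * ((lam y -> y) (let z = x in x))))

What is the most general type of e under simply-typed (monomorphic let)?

Working:
  unify Int ~ Int
  unify Int ~ Int
  unify Int ~ Int
  unify Int ~ Int
let x : Int
  unify Int ~ Int
y : a
\y._ : a -> a
x : Int
let z : Int
x : Int
  unify a -> a ~ Int -> b
  unify a ~ Int
  unify Int ~ b
_ _ : Int
  unify Int ~ Int

Answer: Int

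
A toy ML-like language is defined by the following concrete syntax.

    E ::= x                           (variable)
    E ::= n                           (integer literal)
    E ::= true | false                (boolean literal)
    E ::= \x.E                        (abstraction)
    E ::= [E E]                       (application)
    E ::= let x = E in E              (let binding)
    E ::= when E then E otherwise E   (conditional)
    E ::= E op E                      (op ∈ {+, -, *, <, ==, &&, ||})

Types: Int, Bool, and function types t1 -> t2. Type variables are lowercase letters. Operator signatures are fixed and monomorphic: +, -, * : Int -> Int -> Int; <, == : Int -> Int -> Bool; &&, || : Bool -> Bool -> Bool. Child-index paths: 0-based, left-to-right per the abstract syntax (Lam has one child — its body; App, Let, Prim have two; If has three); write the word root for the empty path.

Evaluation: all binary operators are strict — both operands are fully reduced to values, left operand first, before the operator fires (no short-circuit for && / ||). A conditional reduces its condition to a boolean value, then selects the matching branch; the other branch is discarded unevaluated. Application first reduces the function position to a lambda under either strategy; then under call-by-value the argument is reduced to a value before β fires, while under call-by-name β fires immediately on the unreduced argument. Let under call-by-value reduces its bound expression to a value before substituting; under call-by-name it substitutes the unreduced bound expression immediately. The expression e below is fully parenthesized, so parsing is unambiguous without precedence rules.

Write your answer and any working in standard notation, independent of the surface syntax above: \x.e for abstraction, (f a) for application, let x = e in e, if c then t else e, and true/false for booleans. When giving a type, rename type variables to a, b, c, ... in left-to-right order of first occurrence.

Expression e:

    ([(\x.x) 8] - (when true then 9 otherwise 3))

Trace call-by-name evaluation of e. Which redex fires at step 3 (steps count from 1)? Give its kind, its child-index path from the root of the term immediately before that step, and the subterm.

Working:
step 0: (((\x.x) 8) - (if true then 9 else 3))
step 1: [beta@0] (8 - (if true then 9 else 3))
step 2: [if@1] (8 - 9)
step 3: [delta@root] -1

Answer: delta at root : (8 - 9)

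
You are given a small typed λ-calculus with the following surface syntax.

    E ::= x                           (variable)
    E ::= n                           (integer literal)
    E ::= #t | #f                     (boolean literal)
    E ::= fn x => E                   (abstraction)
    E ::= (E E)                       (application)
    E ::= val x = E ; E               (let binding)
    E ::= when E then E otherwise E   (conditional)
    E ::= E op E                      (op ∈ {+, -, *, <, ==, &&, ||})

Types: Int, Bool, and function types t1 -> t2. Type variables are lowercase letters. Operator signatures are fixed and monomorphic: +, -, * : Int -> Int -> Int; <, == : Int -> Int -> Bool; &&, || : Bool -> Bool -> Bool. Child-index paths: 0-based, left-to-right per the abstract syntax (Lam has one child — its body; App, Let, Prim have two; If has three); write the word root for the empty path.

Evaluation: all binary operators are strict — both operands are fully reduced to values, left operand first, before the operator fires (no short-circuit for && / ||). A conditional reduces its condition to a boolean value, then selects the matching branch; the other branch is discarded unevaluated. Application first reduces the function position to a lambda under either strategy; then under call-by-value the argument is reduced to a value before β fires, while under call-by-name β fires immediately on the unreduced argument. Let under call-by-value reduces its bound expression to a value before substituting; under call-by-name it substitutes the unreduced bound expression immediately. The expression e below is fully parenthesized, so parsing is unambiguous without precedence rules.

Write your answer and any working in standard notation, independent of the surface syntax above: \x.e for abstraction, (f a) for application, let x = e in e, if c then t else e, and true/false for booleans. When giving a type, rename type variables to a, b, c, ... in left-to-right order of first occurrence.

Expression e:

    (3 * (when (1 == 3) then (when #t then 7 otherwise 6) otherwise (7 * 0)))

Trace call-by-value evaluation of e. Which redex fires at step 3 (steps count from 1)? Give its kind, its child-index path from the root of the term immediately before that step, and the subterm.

Trace:
step 0: (3 * (if (1 == 3) then (if true then 7 else 6) else (7 * 0)))
step 1: [delta@1.0] (3 * (if false then (if true then 7 else 6) else (7 * 0)))
step 2: [if@1] (3 * (7 * 0))
step 3: [delta@1] (3 * 0)

Answer: delta at 1 : (7 * 0)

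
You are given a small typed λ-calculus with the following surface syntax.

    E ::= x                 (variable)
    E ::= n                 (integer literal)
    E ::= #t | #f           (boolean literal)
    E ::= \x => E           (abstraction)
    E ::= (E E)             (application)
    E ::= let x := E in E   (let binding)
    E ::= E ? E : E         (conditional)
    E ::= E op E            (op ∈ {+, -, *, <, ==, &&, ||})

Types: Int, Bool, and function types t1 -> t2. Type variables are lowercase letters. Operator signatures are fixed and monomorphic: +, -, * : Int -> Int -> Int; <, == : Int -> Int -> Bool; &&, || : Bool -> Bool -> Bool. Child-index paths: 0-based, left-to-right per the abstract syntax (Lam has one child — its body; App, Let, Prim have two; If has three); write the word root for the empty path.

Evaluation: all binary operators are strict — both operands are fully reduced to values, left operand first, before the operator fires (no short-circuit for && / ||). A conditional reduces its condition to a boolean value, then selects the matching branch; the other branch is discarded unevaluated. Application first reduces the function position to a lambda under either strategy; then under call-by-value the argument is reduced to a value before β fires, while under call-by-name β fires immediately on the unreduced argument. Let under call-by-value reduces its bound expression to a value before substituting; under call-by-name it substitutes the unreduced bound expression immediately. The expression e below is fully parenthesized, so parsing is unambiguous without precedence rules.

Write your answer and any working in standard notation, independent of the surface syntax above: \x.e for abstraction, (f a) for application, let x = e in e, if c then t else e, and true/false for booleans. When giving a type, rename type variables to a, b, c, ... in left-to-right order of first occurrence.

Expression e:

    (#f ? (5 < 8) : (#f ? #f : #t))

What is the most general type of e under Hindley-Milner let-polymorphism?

Working:
  unify Bool ~ Bool
  unify Int ~ Int
  unify Int ~ Int
  unify Bool ~ Bool
  unify Bool ~ Bool
  unify Bool ~ Bool

Answer: Bool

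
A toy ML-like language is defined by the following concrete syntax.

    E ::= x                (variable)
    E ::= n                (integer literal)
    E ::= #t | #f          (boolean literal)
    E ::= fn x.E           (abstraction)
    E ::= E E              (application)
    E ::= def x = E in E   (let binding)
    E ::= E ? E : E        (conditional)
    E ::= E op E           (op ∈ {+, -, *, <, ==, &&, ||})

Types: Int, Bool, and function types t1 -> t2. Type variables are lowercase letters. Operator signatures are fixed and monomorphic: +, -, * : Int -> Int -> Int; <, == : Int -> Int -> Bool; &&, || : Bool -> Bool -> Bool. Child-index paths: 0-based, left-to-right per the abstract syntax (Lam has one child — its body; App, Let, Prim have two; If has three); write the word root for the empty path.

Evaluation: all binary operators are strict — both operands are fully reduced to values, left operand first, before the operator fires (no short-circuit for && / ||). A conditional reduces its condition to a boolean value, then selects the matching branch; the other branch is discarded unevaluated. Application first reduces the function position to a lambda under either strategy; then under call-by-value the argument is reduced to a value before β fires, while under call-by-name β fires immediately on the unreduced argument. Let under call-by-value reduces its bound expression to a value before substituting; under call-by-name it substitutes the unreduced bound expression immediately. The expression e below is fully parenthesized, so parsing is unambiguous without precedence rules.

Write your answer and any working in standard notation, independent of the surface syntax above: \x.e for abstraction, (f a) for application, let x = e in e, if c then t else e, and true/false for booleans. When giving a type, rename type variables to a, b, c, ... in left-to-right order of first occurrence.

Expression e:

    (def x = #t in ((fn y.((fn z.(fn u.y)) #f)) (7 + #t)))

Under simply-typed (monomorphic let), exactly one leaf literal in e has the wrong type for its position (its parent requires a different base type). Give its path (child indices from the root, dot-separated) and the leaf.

Working:
let x : Bool
y : a
\u._ : c -> a
\z._ : b -> c -> a
  unify b -> c -> a ~ Bool -> d
  unify b ~ Bool
  unify c -> a ~ d
_ _ : c -> a
\y._ : a -> c -> a
  unify Int ~ Int
  unify Bool ~ Int
  FAIL: mismatch Bool ~ Int

Answer: 1.1.1 : true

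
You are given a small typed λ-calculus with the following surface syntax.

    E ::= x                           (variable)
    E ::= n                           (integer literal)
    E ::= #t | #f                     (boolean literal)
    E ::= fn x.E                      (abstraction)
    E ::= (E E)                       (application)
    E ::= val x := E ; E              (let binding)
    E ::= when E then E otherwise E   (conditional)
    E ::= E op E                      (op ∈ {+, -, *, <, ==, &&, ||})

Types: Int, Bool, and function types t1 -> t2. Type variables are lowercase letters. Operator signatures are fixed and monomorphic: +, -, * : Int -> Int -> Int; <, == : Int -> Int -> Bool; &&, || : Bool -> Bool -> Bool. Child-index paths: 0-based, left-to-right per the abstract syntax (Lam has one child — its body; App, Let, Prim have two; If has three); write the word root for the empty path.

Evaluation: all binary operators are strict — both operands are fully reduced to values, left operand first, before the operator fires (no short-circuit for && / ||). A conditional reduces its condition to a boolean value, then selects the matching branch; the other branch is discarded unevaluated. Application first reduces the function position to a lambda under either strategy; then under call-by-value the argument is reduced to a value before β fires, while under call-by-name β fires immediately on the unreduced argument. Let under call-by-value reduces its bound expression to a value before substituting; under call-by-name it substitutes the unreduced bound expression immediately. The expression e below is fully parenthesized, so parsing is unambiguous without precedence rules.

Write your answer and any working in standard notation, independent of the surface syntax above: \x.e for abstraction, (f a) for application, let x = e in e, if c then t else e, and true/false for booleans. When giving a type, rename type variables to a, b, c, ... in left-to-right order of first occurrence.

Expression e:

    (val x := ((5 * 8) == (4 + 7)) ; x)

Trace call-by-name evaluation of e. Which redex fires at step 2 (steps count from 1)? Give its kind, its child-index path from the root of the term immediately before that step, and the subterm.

Derivation:
step 0: (let x = ((5 * 8) == (4 + 7)) in x)
step 1: [let@root] ((5 * 8) == (4 + 7))
step 2: [delta@0] (40 == (4 + 7))

Answer: delta at 0 : (5 * 8)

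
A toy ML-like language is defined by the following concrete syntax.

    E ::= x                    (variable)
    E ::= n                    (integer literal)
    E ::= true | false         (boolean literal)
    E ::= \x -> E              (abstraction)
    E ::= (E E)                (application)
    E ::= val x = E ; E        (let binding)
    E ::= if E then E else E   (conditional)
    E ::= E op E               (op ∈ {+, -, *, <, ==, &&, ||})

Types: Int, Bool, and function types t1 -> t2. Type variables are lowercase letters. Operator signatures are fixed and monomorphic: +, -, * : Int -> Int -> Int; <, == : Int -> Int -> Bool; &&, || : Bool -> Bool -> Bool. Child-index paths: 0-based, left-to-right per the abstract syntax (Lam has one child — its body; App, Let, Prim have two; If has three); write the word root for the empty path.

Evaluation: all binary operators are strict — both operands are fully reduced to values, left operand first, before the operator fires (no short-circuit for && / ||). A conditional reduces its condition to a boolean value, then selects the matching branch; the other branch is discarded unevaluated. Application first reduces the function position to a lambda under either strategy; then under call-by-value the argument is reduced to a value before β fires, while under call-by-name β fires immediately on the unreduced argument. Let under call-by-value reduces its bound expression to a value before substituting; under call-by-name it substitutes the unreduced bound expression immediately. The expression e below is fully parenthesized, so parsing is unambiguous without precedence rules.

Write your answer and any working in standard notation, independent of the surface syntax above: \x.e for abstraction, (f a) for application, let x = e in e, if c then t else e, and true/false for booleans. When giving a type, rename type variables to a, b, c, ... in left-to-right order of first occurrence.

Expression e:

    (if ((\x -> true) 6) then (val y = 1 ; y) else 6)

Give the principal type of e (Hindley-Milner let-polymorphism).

Derivation:
\x._ : a -> Bool
  unify a -> Bool ~ Int -> b
  unify a ~ Int
  unify Bool ~ b
_ _ : Bool
  unify Bool ~ Bool
let y : Int
y : Int
  unify Int ~ Int

Answer: Int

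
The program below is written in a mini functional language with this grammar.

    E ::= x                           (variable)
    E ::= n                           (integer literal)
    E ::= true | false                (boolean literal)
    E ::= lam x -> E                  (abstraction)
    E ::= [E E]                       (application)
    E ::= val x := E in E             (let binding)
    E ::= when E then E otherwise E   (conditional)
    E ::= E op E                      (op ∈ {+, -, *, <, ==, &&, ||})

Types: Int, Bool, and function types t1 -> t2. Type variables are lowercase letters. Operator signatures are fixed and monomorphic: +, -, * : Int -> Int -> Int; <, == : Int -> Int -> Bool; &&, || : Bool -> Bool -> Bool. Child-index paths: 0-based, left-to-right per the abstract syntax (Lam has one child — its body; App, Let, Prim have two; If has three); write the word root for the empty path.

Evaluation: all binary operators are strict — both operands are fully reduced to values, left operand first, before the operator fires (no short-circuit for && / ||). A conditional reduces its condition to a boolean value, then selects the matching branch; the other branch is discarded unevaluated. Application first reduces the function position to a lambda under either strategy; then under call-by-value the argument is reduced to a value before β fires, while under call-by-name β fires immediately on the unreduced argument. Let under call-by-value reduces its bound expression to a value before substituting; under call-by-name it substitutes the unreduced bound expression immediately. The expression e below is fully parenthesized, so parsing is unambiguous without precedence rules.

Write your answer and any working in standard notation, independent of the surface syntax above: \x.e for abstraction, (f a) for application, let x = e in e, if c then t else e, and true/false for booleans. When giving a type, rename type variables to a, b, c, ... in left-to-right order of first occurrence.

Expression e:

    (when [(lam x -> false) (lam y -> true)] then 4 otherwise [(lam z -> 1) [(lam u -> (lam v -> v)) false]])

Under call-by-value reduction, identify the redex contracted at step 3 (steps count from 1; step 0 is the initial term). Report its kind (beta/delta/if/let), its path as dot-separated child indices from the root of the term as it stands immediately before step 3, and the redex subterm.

Working:
step 0: (if ((\x.false) (\y.true)) then 4 else ((\z.1) ((\u.(\v.v)) false)))
step 1: [beta@0] (if false then 4 else ((\z.1) ((\u.(\v.v)) false)))
step 2: [if@root] ((\z.1) ((\u.(\v.v)) false))
step 3: [beta@1] ((\z.1) (\v.v))

Answer: beta at 1 : ((\u.(\v.v)) false)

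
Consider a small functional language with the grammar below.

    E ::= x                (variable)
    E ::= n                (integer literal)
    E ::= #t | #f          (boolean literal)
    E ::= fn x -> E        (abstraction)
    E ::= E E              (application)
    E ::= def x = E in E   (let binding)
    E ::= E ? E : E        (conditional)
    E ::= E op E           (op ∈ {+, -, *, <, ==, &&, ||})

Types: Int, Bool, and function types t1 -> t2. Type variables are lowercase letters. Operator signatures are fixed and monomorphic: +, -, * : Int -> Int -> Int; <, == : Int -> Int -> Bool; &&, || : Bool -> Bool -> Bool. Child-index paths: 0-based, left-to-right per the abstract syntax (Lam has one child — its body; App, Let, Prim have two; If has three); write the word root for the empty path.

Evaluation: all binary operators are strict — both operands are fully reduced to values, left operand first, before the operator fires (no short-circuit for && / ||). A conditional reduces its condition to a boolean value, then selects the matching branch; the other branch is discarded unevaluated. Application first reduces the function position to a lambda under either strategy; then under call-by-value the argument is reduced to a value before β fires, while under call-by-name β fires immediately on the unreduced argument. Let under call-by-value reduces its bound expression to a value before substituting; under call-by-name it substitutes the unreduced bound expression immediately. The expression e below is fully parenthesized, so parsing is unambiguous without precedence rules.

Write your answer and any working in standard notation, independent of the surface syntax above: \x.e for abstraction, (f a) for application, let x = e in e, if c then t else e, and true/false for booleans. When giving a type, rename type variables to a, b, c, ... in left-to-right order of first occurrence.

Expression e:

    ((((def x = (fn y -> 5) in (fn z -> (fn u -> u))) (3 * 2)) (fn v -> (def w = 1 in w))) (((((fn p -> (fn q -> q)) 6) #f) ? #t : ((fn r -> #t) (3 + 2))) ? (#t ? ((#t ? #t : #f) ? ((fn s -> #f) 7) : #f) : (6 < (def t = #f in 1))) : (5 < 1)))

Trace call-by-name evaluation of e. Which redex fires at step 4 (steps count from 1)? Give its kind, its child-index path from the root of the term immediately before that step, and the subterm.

Answer: beta at root : ((\v.(let w = 1 in w)) (if (if (((\p.(\q.q)) 6) false) then true else ((\r.true) (3 + 2))) then (if true then (if (if true then true else false) then ((\s.false) 7) else false) else (6 < (let t = false in 1))) else (5 < 1)))

Working:
step 0: ((((let x = (\y.5) in (\z.(\u.u))) (3 * 2)) (\v.(let w = 1 in w))) (if (if (((\p.(\q.q)) 6) false) then true else ((\r.true) (3 + 2))) then (if true then (if (if true then true else false) then ((\s.false) 7) else false) else (6 < (let t = false in 1))) else (5 < 1)))
step 1: [let@0.0.0] ((((\z.(\u.u)) (3 * 2)) (\v.(let w = 1 in w))) (if (if (((\p.(\q.q)) 6) false) then true else ((\r.true) (3 + 2))) then (if true then (if (if true then true else false) then ((\s.false) 7) else false) else (6 < (let t = false in 1))) else (5 < 1)))
step 2: [beta@0.0] (((\u.u) (\v.(let w = 1 in w))) (if (if (((\p.(\q.q)) 6) false) then true else ((\r.true) (3 + 2))) then (if true then (if (if true then true else false) then ((\s.false) 7) else false) else (6 < (let t = false in 1))) else (5 < 1)))
step 3: [beta@0] ((\v.(let w = 1 in w)) (if (if (((\p.(\q.q)) 6) false) then true else ((\r.true) (3 + 2))) then (if true then (if (if true then true else false) then ((\s.false) 7) else false) else (6 < (let t = false in 1))) else (5 < 1)))
step 4: [beta@root] (let w = 1 in w)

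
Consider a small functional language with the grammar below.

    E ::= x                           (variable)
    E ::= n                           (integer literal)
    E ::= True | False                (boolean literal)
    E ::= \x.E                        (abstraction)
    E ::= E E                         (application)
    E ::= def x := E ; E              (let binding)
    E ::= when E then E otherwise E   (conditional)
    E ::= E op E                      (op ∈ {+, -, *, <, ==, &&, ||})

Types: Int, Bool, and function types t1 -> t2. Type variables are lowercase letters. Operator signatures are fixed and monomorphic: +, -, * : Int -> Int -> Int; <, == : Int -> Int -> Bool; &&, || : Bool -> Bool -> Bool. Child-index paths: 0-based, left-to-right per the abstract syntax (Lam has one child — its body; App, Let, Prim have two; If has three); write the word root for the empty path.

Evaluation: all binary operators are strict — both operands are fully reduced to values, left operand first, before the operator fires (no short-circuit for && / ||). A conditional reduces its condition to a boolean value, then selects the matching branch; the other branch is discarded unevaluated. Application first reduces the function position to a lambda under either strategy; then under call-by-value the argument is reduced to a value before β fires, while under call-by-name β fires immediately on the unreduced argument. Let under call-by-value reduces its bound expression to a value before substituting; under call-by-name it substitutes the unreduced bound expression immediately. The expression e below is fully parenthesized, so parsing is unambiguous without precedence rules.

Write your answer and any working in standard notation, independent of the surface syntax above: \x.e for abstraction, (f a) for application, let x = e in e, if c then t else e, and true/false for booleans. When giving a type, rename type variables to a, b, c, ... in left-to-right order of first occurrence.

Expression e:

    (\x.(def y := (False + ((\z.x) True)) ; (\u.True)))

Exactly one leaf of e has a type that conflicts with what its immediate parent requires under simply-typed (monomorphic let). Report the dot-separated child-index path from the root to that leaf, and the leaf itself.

Derivation:
  unify Bool ~ Int
  FAIL: mismatch Bool ~ Int

Answer: 0.0.0 : false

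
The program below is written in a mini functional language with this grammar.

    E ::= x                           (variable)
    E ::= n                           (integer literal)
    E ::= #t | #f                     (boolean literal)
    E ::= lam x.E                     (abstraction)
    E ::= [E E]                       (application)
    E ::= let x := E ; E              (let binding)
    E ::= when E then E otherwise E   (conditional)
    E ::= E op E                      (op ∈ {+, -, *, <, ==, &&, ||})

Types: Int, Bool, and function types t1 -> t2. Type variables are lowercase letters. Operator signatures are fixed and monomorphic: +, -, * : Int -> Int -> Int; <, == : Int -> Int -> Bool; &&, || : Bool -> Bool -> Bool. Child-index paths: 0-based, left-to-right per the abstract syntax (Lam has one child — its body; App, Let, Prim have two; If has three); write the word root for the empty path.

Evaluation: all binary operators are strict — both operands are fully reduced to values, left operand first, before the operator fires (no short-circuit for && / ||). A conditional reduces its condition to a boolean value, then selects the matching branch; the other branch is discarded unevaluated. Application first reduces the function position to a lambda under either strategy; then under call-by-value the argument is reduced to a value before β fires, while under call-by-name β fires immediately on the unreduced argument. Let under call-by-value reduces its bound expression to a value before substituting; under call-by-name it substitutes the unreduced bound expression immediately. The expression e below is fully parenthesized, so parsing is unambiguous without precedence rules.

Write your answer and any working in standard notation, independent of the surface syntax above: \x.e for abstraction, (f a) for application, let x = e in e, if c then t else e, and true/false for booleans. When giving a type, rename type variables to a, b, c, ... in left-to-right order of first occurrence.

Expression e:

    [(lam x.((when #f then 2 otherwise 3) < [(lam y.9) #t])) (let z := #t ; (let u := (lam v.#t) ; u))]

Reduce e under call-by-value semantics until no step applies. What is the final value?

Working:
step 0: ((\x.((if false then 2 else 3) < ((\y.9) true))) (let z = true in (let u = (\v.true) in u)))
step 1: [let@1] ((\x.((if false then 2 else 3) < ((\y.9) true))) (let u = (\v.true) in u))
step 2: [let@1] ((\x.((if false then 2 else 3) < ((\y.9) true))) (\v.true))
step 3: [beta@root] ((if false then 2 else 3) < ((\y.9) true))
step 4: [if@0] (3 < ((\y.9) true))
step 5: [beta@1] (3 < 9)
step 6: [delta@root] true

Answer: true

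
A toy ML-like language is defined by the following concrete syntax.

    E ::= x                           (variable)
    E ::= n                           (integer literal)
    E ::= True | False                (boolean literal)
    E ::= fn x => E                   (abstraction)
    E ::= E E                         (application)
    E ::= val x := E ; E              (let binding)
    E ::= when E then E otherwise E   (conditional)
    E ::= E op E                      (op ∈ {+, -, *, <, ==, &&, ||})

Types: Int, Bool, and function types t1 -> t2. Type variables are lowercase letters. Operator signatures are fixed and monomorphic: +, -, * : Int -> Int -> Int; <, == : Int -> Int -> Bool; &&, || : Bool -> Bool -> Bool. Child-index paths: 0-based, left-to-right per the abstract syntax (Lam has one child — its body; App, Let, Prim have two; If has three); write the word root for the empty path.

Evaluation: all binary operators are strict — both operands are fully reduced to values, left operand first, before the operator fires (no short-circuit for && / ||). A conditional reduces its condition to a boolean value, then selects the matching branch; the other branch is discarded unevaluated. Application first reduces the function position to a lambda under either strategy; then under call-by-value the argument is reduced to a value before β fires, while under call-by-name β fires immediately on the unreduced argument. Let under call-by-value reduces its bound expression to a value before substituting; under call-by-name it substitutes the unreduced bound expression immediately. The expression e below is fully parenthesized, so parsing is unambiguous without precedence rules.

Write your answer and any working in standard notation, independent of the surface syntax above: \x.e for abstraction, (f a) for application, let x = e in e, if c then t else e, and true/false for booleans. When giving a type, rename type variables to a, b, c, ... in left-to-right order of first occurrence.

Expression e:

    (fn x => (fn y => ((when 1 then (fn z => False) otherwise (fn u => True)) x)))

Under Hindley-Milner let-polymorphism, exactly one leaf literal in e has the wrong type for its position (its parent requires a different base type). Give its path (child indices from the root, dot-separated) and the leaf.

Derivation:
  unify Int ~ Bool
  FAIL: mismatch Int ~ Bool

Answer: 0.0.0.0 : 1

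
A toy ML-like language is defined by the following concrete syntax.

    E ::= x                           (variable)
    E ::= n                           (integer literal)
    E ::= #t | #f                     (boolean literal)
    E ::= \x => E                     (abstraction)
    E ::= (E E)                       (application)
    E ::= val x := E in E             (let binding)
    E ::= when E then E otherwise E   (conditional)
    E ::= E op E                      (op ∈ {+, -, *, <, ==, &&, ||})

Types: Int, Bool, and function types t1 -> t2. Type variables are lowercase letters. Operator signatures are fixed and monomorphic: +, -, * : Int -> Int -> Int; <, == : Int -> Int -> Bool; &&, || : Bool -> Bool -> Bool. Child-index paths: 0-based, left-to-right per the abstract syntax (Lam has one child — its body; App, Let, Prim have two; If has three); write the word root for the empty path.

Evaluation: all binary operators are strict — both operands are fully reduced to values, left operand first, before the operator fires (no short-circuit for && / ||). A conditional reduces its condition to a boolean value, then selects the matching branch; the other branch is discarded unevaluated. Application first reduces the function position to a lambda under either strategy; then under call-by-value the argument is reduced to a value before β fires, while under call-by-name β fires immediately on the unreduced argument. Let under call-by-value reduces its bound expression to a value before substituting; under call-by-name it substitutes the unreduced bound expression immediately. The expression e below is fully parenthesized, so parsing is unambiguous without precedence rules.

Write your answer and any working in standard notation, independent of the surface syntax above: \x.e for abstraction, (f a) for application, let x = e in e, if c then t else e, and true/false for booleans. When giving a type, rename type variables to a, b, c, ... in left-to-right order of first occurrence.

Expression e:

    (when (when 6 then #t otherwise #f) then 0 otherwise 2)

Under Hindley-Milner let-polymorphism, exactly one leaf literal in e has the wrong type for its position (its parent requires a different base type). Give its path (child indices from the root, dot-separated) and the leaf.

Trace:
  unify Int ~ Bool
  FAIL: mismatch Int ~ Bool

Answer: 0.0 : 6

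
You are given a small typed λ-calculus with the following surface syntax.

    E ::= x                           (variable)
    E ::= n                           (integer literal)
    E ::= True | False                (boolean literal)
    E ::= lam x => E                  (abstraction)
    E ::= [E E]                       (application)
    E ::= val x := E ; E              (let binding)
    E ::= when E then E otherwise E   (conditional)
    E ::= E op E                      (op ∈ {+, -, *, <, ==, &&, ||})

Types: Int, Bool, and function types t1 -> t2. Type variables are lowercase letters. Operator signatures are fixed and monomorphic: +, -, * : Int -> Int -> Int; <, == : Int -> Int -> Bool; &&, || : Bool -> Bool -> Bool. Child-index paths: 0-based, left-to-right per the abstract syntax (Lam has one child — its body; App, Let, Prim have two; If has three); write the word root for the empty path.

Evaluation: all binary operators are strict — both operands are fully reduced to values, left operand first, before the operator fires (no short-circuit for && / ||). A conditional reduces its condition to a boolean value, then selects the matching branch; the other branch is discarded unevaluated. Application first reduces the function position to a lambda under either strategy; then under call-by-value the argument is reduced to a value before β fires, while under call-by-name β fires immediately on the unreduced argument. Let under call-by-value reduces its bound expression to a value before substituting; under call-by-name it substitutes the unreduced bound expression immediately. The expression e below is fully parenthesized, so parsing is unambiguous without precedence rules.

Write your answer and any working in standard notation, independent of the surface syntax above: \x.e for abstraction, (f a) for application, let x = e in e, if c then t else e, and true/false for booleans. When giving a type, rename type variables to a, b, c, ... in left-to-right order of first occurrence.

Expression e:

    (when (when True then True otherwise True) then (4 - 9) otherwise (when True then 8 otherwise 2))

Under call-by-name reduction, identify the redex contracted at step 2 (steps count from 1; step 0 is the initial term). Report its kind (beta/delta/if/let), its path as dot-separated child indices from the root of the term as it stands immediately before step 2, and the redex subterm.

Trace:
step 0: (if (if true then true else true) then (4 - 9) else (if true then 8 else 2))
step 1: [if@0] (if true then (4 - 9) else (if true then 8 else 2))
step 2: [if@root] (4 - 9)

Answer: if at root : (if true then (4 - 9) else (if true then 8 else 2))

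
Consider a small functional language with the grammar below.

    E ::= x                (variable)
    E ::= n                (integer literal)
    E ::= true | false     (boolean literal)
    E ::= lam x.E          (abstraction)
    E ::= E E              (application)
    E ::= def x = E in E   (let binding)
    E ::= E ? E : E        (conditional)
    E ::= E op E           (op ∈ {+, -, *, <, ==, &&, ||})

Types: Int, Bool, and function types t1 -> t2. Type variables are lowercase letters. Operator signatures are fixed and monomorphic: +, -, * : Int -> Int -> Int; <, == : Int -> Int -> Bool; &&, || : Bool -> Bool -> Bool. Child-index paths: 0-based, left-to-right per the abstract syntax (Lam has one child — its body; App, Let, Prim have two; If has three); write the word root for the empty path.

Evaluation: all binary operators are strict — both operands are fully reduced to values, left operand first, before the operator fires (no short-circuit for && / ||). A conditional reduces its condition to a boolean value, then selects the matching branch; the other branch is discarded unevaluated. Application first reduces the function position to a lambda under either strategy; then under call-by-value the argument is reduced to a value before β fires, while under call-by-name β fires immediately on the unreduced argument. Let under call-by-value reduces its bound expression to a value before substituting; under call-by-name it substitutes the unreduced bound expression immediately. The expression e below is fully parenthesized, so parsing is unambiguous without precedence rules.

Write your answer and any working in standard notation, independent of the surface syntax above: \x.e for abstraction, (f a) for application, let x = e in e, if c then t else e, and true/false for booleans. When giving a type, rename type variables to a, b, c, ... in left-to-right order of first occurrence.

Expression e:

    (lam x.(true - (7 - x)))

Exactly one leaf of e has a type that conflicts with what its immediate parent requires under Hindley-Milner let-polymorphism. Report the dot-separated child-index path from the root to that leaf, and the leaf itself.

Trace:
  unify Bool ~ Int
  FAIL: mismatch Bool ~ Int

Answer: 0.0 : true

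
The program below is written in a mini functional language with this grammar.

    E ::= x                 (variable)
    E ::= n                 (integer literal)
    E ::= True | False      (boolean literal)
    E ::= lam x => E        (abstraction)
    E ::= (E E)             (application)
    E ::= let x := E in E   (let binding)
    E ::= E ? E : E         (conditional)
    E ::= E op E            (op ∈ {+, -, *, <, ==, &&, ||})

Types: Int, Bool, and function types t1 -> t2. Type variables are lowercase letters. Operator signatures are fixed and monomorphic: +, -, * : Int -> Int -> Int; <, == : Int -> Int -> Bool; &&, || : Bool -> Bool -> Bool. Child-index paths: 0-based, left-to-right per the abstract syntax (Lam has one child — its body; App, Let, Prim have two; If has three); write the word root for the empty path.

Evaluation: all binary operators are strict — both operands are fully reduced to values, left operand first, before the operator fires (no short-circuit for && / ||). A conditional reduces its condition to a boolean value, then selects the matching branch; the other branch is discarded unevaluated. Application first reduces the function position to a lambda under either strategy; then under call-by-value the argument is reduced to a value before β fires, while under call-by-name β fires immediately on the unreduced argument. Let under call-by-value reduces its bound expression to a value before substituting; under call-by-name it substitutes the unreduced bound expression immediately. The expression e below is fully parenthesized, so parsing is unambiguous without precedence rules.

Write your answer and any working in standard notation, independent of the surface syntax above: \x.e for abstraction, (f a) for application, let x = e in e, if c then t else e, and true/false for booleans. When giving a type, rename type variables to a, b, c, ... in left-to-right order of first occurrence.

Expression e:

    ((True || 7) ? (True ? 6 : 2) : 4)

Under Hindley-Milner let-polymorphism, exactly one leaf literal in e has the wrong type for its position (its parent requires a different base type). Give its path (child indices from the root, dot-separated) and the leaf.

Answer: 0.1 : 7

Derivation:
  unify Bool ~ Bool
  unify Int ~ Bool
  FAIL: mismatch Int ~ Bool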